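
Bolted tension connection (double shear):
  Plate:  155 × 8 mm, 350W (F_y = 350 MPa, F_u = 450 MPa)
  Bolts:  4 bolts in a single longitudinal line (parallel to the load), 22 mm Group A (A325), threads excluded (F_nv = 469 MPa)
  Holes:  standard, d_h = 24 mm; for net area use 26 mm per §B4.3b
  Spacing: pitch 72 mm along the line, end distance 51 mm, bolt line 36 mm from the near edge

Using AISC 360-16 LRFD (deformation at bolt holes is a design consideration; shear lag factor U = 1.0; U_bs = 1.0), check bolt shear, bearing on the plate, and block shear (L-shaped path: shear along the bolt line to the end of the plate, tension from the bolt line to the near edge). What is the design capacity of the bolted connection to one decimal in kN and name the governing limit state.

Bolt shear: A_b = π(22)²/4 = 380.13 mm². φR_n = 0.75 × 469 × 380.13 × 4 × 2 = 1069.7 kN.
Bearing (8 mm plate, F_u = 450 MPa): end bolts L_c = 51 − 24/2 = 39, R_n = min(1.2×39×8×450, 2.4×22×8×450) = 168.48 kN/bolt; interior L_c = 72 − 24 = 48, R_n = 190.08 kN/bolt. φR_n = 0.75 × (1×168.48 + 3×190.08) = 554.0 kN.
Block shear: shear path 1×[51+3×72] = 1×267 mm, A_gv = 2136, A_nv = 1×(267 − 3.5×26)×8 = 1408 mm²; tension to near edge: (36 − 0.5×26)×8 = 184 mm². R_n = min(0.6×450×1408, 0.6×350×2136) + 1.0×450×184 = min(380.16, 448.56) + 82.8 = 462.96 kN. φR_n = 0.75 × 462.96 = 347.2 kN.
Governing: min(1069.7, 554.0, 347.2) = 347.2 kN → block shear.

347.2 kN (block shear governs)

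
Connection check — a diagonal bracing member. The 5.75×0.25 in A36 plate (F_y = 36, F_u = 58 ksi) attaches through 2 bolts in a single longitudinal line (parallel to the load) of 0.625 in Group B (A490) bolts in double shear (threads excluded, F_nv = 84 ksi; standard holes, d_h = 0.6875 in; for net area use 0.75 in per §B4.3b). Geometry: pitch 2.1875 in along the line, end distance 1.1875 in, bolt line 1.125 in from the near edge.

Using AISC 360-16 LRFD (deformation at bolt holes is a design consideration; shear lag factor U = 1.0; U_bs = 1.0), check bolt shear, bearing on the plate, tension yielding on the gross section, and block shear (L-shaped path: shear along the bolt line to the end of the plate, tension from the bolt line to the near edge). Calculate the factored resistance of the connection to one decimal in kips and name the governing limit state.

Bolt shear: A_b = π(0.625)²/4 = 0.3068 in². φR_n = 0.75 × 84 × 0.3068 × 2 × 2 = 77.3 kips.
Bearing (0.25 in plate, F_u = 58 ksi): end bolts L_c = 1.1875 − 0.6875/2 = 0.84375, R_n = min(1.2×0.84375×0.25×58, 2.4×0.625×0.25×58) = 14.681 kips/bolt; interior L_c = 2.1875 − 0.6875 = 1.5, R_n = 21.75 kips/bolt. φR_n = 0.75 × (1×14.681 + 1×21.75) = 27.3 kips.
Tension yield (gross): A_g = 5.75×0.25 = 1.4375 in². φR_n = 0.90 × 36 × 1.4375 = 46.6 kips.
Block shear: shear path 1×[1.1875+1×2.1875] = 1×3.375 in, A_gv = 0.84375, A_nv = 1×(3.375 − 1.5×0.75)×0.25 = 0.5625 in²; tension to near edge: (1.125 − 0.5×0.75)×0.25 = 0.1875 in². R_n = min(0.6×58×0.5625, 0.6×36×0.84375) + 1.0×58×0.1875 = min(19.575, 18.225) + 10.875 = 29.1 kips. φR_n = 0.75 × 29.1 = 21.8 kips.
Governing: min(77.3, 27.3, 46.6, 21.8) = 21.8 kips → block shear.

21.8 kips (block shear governs)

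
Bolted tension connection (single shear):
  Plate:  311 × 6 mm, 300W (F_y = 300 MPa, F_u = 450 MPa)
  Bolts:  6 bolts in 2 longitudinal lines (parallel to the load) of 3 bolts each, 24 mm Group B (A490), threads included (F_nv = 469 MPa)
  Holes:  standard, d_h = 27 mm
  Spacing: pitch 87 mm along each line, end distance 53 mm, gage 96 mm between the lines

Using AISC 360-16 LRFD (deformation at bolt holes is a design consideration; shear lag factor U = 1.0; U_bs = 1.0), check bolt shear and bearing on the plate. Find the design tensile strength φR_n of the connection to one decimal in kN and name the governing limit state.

658.5 kN (bearing governs)

Bolt shear: A_b = π(24)²/4 = 452.39 mm². φR_n = 0.75 × 469 × 452.39 × 6 × 1 = 954.8 kN.
Bearing (6 mm plate, F_u = 450 MPa): end bolts L_c = 53 − 27/2 = 39.5, R_n = min(1.2×39.5×6×450, 2.4×24×6×450) = 127.98 kN/bolt; interior L_c = 87 − 27 = 60, R_n = 155.52 kN/bolt. φR_n = 0.75 × (2×127.98 + 4×155.52) = 658.5 kN.
Governing: min(954.8, 658.5) = 658.5 kN → bearing.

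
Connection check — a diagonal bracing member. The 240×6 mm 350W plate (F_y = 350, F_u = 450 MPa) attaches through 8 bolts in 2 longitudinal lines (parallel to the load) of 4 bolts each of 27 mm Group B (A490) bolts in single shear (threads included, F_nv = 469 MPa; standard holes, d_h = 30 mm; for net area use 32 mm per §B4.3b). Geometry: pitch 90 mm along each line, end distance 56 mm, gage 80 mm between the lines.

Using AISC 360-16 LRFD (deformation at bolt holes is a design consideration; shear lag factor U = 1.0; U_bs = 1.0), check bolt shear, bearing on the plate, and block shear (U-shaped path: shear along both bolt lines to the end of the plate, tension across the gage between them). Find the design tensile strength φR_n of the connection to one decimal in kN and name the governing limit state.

617.2 kN (block shear governs)

Bolt shear: A_b = π(27)²/4 = 572.56 mm². φR_n = 0.75 × 469 × 572.56 × 8 × 1 = 1611.2 kN.
Bearing (6 mm plate, F_u = 450 MPa): end bolts L_c = 56 − 30/2 = 41, R_n = min(1.2×41×6×450, 2.4×27×6×450) = 132.84 kN/bolt; interior L_c = 90 − 30 = 60, R_n = 174.96 kN/bolt. φR_n = 0.75 × (2×132.84 + 6×174.96) = 986.6 kN.
Block shear: shear path 2×[56+3×90] = 2×326 mm, A_gv = 3912, A_nv = 2×(326 − 3.5×32)×6 = 2568 mm²; tension across gage: (80 − 1×32)×6 = 288 mm². R_n = min(0.6×450×2568, 0.6×350×3912) + 1.0×450×288 = min(693.36, 821.52) + 129.6 = 822.96 kN. φR_n = 0.75 × 822.96 = 617.2 kN.
Governing: min(1611.2, 986.6, 617.2) = 617.2 kN → block shear.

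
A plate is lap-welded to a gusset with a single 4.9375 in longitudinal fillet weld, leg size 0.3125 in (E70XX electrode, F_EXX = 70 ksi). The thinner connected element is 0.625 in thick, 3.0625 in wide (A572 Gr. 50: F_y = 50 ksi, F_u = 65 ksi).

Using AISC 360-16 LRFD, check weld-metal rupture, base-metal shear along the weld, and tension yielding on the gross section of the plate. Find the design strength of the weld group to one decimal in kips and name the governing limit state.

Weld metal: throat = 0.707×0.3125 = 0.22094 in, L = 4.9375 in. φR_n = 0.75 × 0.6 × 70 × 0.22094 × 4.9375 = 34.4 kips.
Base metal shear (0.625 in plate): yield φR_n = 1.0×0.6×50×0.625×4.9375 = 92.6 kips; rupture φR_n = 0.75×0.6×65×0.625×4.9375 = 90.3 kips; take 90.3 kips (rupture).
Tension yield (gross): A_g = 3.0625×0.625 = 1.9141 in². φR_n = 0.90 × 50 × 1.9141 = 86.1 kips.
Governing: min(34.4, 90.3, 86.1) = 34.4 kips → weld metal.

34.4 kips (weld metal governs)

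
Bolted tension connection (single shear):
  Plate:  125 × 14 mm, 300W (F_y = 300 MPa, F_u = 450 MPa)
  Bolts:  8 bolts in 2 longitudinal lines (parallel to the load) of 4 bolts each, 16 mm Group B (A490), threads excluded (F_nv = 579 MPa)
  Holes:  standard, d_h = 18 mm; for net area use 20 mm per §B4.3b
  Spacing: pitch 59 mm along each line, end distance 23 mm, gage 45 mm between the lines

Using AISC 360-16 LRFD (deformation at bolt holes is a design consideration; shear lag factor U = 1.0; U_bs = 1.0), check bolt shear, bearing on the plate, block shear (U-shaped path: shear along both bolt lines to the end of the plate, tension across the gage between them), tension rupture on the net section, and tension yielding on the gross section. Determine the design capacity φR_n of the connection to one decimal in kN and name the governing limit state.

401.6 kN (net-section rupture governs)

Bolt shear: A_b = π(16)²/4 = 201.06 mm². φR_n = 0.75 × 579 × 201.06 × 8 × 1 = 698.5 kN.
Bearing (14 mm plate, F_u = 450 MPa): end bolts L_c = 23 − 18/2 = 14, R_n = min(1.2×14×14×450, 2.4×16×14×450) = 105.84 kN/bolt; interior L_c = 59 − 18 = 41, R_n = 241.92 kN/bolt. φR_n = 0.75 × (2×105.84 + 6×241.92) = 1247.4 kN.
Block shear: shear path 2×[23+3×59] = 2×200 mm, A_gv = 5600, A_nv = 2×(200 − 3.5×20)×14 = 3640 mm²; tension across gage: (45 − 1×20)×14 = 350 mm². R_n = min(0.6×450×3640, 0.6×300×5600) + 1.0×450×350 = min(982.8, 1008) + 157.5 = 1140.3 kN. φR_n = 0.75 × 1140.3 = 855.2 kN.
Tension rupture (net): A_n = (125 − 2×20)×14 = 1190 mm² (U = 1.0, A_e = A_n). φR_n = 0.75 × 450 × 1190 = 401.6 kN.
Tension yield (gross): A_g = 125×14 = 1750 mm². φR_n = 0.90 × 300 × 1750 = 472.5 kN.
Governing: min(698.5, 1247.4, 855.2, 401.6, 472.5) = 401.6 kN → net-section rupture.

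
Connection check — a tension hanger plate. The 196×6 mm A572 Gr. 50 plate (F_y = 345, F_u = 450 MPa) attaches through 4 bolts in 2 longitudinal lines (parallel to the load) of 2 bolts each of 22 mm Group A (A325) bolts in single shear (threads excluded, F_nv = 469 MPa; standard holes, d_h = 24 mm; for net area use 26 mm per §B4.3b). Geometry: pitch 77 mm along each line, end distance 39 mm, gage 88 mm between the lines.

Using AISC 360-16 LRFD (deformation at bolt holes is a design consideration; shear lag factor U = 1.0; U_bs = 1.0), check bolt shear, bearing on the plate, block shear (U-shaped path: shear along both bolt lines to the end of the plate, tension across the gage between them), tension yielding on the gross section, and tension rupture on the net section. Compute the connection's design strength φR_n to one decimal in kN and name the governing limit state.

Bolt shear: A_b = π(22)²/4 = 380.13 mm². φR_n = 0.75 × 469 × 380.13 × 4 × 1 = 534.8 kN.
Bearing (6 mm plate, F_u = 450 MPa): end bolts L_c = 39 − 24/2 = 27, R_n = min(1.2×27×6×450, 2.4×22×6×450) = 87.48 kN/bolt; interior L_c = 77 − 24 = 53, R_n = 142.56 kN/bolt. φR_n = 0.75 × (2×87.48 + 2×142.56) = 345.1 kN.
Block shear: shear path 2×[39+1×77] = 2×116 mm, A_gv = 1392, A_nv = 2×(116 − 1.5×26)×6 = 924 mm²; tension across gage: (88 − 1×26)×6 = 372 mm². R_n = min(0.6×450×924, 0.6×345×1392) + 1.0×450×372 = min(249.48, 288.14) + 167.4 = 416.88 kN. φR_n = 0.75 × 416.88 = 312.7 kN.
Tension yield (gross): A_g = 196×6 = 1176 mm². φR_n = 0.90 × 345 × 1176 = 365.1 kN.
Tension rupture (net): A_n = (196 − 2×26)×6 = 864 mm² (U = 1.0, A_e = A_n). φR_n = 0.75 × 450 × 864 = 291.6 kN.
Governing: min(534.8, 345.1, 312.7, 365.1, 291.6) = 291.6 kN → net-section rupture.

291.6 kN (net-section rupture governs)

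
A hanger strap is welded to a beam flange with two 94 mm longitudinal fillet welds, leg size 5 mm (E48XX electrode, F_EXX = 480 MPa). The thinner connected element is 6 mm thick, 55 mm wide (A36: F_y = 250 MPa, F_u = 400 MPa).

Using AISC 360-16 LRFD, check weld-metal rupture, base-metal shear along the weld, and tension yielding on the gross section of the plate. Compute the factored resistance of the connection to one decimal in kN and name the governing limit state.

Weld metal: throat = 0.707×5 = 3.535 mm, L = 2×94 = 188 mm. φR_n = 0.75 × 0.6 × 480 × 3.535 × 188 = 143.5 kN.
Base metal shear (6 mm plate): yield φR_n = 1.0×0.6×250×6×188 = 169.2 kN; rupture φR_n = 0.75×0.6×400×6×188 = 203.0 kN; take 169.2 kN (yield).
Tension yield (gross): A_g = 55×6 = 330 mm². φR_n = 0.90 × 250 × 330 = 74.3 kN.
Governing: min(143.5, 169.2, 74.3) = 74.3 kN → gross-section yield.

74.3 kN (gross-section yield governs)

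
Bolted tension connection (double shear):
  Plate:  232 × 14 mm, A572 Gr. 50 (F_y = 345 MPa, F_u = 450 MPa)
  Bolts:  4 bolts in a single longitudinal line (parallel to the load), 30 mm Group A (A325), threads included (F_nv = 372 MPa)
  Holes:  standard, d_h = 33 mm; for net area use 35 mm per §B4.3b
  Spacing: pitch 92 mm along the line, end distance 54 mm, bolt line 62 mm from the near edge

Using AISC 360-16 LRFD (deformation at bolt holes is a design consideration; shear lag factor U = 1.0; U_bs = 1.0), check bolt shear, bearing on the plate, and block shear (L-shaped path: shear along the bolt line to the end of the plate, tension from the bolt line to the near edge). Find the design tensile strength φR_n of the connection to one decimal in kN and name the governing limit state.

Bolt shear: A_b = π(30)²/4 = 706.86 mm². φR_n = 0.75 × 372 × 706.86 × 4 × 2 = 1577.7 kN.
Bearing (14 mm plate, F_u = 450 MPa): end bolts L_c = 54 − 33/2 = 37.5, R_n = min(1.2×37.5×14×450, 2.4×30×14×450) = 283.5 kN/bolt; interior L_c = 92 − 33 = 59, R_n = 446.04 kN/bolt. φR_n = 0.75 × (1×283.5 + 3×446.04) = 1216.2 kN.
Block shear: shear path 1×[54+3×92] = 1×330 mm, A_gv = 4620, A_nv = 1×(330 − 3.5×35)×14 = 2905 mm²; tension to near edge: (62 − 0.5×35)×14 = 623 mm². R_n = min(0.6×450×2905, 0.6×345×4620) + 1.0×450×623 = min(784.35, 956.34) + 280.35 = 1064.7 kN. φR_n = 0.75 × 1064.7 = 798.5 kN.
Governing: min(1577.7, 1216.2, 798.5) = 798.5 kN → block shear.

798.5 kN (block shear governs)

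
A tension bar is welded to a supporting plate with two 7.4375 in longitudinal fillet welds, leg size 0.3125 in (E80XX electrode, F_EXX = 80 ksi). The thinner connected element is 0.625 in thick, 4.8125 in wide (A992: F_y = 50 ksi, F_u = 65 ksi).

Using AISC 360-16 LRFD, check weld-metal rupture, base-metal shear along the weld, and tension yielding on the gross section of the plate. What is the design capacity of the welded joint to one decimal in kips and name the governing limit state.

Weld metal: throat = 0.707×0.3125 = 0.22094 in, L = 2×7.4375 = 14.875 in. φR_n = 0.75 × 0.6 × 80 × 0.22094 × 14.875 = 118.3 kips.
Base metal shear (0.625 in plate): yield φR_n = 1.0×0.6×50×0.625×14.875 = 278.9 kips; rupture φR_n = 0.75×0.6×65×0.625×14.875 = 271.9 kips; take 271.9 kips (rupture).
Tension yield (gross): A_g = 4.8125×0.625 = 3.0078 in². φR_n = 0.90 × 50 × 3.0078 = 135.4 kips.
Governing: min(118.3, 271.9, 135.4) = 118.3 kips → weld metal.

118.3 kips (weld metal governs)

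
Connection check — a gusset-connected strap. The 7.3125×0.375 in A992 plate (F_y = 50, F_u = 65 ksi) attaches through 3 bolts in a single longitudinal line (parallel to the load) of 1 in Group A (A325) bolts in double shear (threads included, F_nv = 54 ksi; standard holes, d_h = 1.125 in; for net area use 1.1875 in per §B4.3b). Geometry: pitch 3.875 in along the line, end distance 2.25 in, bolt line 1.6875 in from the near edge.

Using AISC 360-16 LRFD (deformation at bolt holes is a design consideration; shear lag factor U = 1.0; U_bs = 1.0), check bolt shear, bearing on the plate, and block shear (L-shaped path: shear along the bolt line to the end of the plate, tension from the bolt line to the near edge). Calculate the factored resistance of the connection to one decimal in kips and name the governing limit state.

97.1 kips (block shear governs)

Bolt shear: A_b = π(1)²/4 = 0.7854 in². φR_n = 0.75 × 54 × 0.7854 × 3 × 2 = 190.9 kips.
Bearing (0.375 in plate, F_u = 65 ksi): end bolts L_c = 2.25 − 1.125/2 = 1.6875, R_n = min(1.2×1.6875×0.375×65, 2.4×1×0.375×65) = 49.359 kips/bolt; interior L_c = 3.875 − 1.125 = 2.75, R_n = 58.5 kips/bolt. φR_n = 0.75 × (1×49.359 + 2×58.5) = 124.8 kips.
Block shear: shear path 1×[2.25+2×3.875] = 1×10 in, A_gv = 3.75, A_nv = 1×(10 − 2.5×1.1875)×0.375 = 2.6367 in²; tension to near edge: (1.6875 − 0.5×1.1875)×0.375 = 0.41016 in². R_n = min(0.6×65×2.6367, 0.6×50×3.75) + 1.0×65×0.41016 = min(102.83, 112.5) + 26.66 = 129.49 kips. φR_n = 0.75 × 129.49 = 97.1 kips.
Governing: min(190.9, 124.8, 97.1) = 97.1 kips → block shear.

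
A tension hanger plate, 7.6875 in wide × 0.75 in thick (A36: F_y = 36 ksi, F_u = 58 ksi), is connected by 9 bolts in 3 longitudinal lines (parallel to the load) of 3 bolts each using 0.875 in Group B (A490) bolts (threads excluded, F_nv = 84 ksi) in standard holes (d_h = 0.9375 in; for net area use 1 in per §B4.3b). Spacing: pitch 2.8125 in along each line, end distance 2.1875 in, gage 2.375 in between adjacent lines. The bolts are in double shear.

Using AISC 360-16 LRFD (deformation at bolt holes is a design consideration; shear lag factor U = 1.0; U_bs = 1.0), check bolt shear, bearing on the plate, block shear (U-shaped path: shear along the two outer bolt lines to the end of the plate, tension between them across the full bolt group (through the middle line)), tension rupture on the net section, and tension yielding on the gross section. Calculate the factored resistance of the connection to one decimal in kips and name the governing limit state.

152.9 kips (net-section rupture governs)

Bolt shear: A_b = π(0.875)²/4 = 0.60132 in². φR_n = 0.75 × 84 × 0.60132 × 9 × 2 = 681.9 kips.
Bearing (0.75 in plate, F_u = 58 ksi): end bolts L_c = 2.1875 − 0.9375/2 = 1.71875, R_n = min(1.2×1.71875×0.75×58, 2.4×0.875×0.75×58) = 89.719 kips/bolt; interior L_c = 2.8125 − 0.9375 = 1.875, R_n = 91.35 kips/bolt. φR_n = 0.75 × (3×89.719 + 6×91.35) = 612.9 kips.
Block shear: shear path 2×[2.1875+2×2.8125] = 2×7.8125 in, A_gv = 11.719, A_nv = 2×(7.8125 − 2.5×1)×0.75 = 7.9688 in²; tension across gage: (4.75 − 2×1)×0.75 = 2.0625 in². R_n = min(0.6×58×7.9688, 0.6×36×11.719) + 1.0×58×2.0625 = min(277.31, 253.13) + 119.63 = 372.76 kips. φR_n = 0.75 × 372.76 = 279.6 kips.
Tension rupture (net): A_n = (7.6875 − 3×1)×0.75 = 3.5156 in² (U = 1.0, A_e = A_n). φR_n = 0.75 × 58 × 3.5156 = 152.9 kips.
Tension yield (gross): A_g = 7.6875×0.75 = 5.7656 in². φR_n = 0.90 × 36 × 5.7656 = 186.8 kips.
Governing: min(681.9, 612.9, 279.6, 152.9, 186.8) = 152.9 kips → net-section rupture.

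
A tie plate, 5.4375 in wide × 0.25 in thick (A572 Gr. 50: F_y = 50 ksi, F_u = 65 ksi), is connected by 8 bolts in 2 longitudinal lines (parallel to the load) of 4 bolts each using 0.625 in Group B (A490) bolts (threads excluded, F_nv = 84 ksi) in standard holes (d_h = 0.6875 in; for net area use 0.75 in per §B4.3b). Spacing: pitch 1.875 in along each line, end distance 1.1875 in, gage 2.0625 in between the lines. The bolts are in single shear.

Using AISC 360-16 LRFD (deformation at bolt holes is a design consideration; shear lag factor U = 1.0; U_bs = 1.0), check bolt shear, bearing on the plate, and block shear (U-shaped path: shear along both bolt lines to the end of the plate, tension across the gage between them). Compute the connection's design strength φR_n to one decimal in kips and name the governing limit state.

77.2 kips (block shear governs)

Bolt shear: A_b = π(0.625)²/4 = 0.3068 in². φR_n = 0.75 × 84 × 0.3068 × 8 × 1 = 154.6 kips.
Bearing (0.25 in plate, F_u = 65 ksi): end bolts L_c = 1.1875 − 0.6875/2 = 0.84375, R_n = min(1.2×0.84375×0.25×65, 2.4×0.625×0.25×65) = 16.453 kips/bolt; interior L_c = 1.875 − 0.6875 = 1.1875, R_n = 23.156 kips/bolt. φR_n = 0.75 × (2×16.453 + 6×23.156) = 128.9 kips.
Block shear: shear path 2×[1.1875+3×1.875] = 2×6.8125 in, A_gv = 3.4063, A_nv = 2×(6.8125 − 3.5×0.75)×0.25 = 2.0938 in²; tension across gage: (2.0625 − 1×0.75)×0.25 = 0.32813 in². R_n = min(0.6×65×2.0938, 0.6×50×3.4063) + 1.0×65×0.32813 = min(81.658, 102.19) + 21.328 = 102.99 kips. φR_n = 0.75 × 102.99 = 77.2 kips.
Governing: min(154.6, 128.9, 77.2) = 77.2 kips → block shear.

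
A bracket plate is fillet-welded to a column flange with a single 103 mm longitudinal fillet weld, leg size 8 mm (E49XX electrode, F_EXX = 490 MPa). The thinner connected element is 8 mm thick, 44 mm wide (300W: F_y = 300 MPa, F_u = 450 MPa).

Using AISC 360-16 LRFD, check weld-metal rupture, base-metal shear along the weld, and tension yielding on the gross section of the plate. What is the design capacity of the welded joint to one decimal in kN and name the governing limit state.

Weld metal: throat = 0.707×8 = 5.656 mm, L = 103 mm. φR_n = 0.75 × 0.6 × 490 × 5.656 × 103 = 128.5 kN.
Base metal shear (8 mm plate): yield φR_n = 1.0×0.6×300×8×103 = 148.3 kN; rupture φR_n = 0.75×0.6×450×8×103 = 166.9 kN; take 148.3 kN (yield).
Tension yield (gross): A_g = 44×8 = 352 mm². φR_n = 0.90 × 300 × 352 = 95.0 kN.
Governing: min(128.5, 148.3, 95.0) = 95.0 kN → gross-section yield.

95.0 kN (gross-section yield governs)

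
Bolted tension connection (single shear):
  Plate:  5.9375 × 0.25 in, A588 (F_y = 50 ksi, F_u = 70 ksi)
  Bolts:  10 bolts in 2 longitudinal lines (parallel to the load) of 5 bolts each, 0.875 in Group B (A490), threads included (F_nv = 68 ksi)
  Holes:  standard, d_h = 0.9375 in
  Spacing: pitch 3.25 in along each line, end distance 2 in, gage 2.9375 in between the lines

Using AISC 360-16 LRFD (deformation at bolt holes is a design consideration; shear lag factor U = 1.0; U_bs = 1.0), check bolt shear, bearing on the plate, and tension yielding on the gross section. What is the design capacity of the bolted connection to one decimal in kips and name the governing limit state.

66.8 kips (gross-section yield governs)

Bolt shear: A_b = π(0.875)²/4 = 0.60132 in². φR_n = 0.75 × 68 × 0.60132 × 10 × 1 = 306.7 kips.
Bearing (0.25 in plate, F_u = 70 ksi): end bolts L_c = 2 − 0.9375/2 = 1.53125, R_n = min(1.2×1.53125×0.25×70, 2.4×0.875×0.25×70) = 32.156 kips/bolt; interior L_c = 3.25 − 0.9375 = 2.3125, R_n = 36.75 kips/bolt. φR_n = 0.75 × (2×32.156 + 8×36.75) = 268.7 kips.
Tension yield (gross): A_g = 5.9375×0.25 = 1.4844 in². φR_n = 0.90 × 50 × 1.4844 = 66.8 kips.
Governing: min(306.7, 268.7, 66.8) = 66.8 kips → gross-section yield.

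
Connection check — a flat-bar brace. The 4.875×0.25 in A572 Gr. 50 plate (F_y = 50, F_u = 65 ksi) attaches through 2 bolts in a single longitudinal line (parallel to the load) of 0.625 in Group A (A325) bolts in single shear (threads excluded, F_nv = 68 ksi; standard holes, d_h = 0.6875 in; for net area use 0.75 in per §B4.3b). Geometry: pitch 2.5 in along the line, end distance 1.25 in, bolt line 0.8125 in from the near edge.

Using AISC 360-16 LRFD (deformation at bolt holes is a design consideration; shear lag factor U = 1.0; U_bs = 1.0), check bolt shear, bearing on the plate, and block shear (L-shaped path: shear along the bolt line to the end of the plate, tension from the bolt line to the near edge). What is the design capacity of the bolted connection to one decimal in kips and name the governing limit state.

24.5 kips (block shear governs)

Bolt shear: A_b = π(0.625)²/4 = 0.3068 in². φR_n = 0.75 × 68 × 0.3068 × 2 × 1 = 31.3 kips.
Bearing (0.25 in plate, F_u = 65 ksi): end bolts L_c = 1.25 − 0.6875/2 = 0.90625, R_n = min(1.2×0.90625×0.25×65, 2.4×0.625×0.25×65) = 17.672 kips/bolt; interior L_c = 2.5 − 0.6875 = 1.8125, R_n = 24.375 kips/bolt. φR_n = 0.75 × (1×17.672 + 1×24.375) = 31.5 kips.
Block shear: shear path 1×[1.25+1×2.5] = 1×3.75 in, A_gv = 0.9375, A_nv = 1×(3.75 − 1.5×0.75)×0.25 = 0.65625 in²; tension to near edge: (0.8125 − 0.5×0.75)×0.25 = 0.10938 in². R_n = min(0.6×65×0.65625, 0.6×50×0.9375) + 1.0×65×0.10938 = min(25.594, 28.125) + 7.1097 = 32.704 kips. φR_n = 0.75 × 32.704 = 24.5 kips.
Governing: min(31.3, 31.5, 24.5) = 24.5 kips → block shear.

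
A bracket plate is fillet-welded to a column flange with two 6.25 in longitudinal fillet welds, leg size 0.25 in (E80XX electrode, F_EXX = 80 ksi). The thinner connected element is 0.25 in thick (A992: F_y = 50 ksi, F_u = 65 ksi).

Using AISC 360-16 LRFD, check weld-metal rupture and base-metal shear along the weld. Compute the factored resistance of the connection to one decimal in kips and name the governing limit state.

79.5 kips (weld metal governs)

Weld metal: throat = 0.707×0.25 = 0.17675 in, L = 2×6.25 = 12.5 in. φR_n = 0.75 × 0.6 × 80 × 0.17675 × 12.5 = 79.5 kips.
Base metal shear (0.25 in plate): yield φR_n = 1.0×0.6×50×0.25×12.5 = 93.8 kips; rupture φR_n = 0.75×0.6×65×0.25×12.5 = 91.4 kips; take 91.4 kips (rupture).
Governing: min(79.5, 91.4) = 79.5 kips → weld metal.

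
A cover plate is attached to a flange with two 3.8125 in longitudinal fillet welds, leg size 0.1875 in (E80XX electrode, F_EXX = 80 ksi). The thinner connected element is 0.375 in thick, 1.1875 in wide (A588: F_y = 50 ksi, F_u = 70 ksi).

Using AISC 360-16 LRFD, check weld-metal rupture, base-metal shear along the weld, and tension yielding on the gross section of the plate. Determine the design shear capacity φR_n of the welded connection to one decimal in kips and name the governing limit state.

Weld metal: throat = 0.707×0.1875 = 0.13256 in, L = 2×3.8125 = 7.625 in. φR_n = 0.75 × 0.6 × 80 × 0.13256 × 7.625 = 36.4 kips.
Base metal shear (0.375 in plate): yield φR_n = 1.0×0.6×50×0.375×7.625 = 85.8 kips; rupture φR_n = 0.75×0.6×70×0.375×7.625 = 90.1 kips; take 85.8 kips (yield).
Tension yield (gross): A_g = 1.1875×0.375 = 0.44531 in². φR_n = 0.90 × 50 × 0.44531 = 20.0 kips.
Governing: min(36.4, 85.8, 20.0) = 20.0 kips → gross-section yield.

20.0 kips (gross-section yield governs)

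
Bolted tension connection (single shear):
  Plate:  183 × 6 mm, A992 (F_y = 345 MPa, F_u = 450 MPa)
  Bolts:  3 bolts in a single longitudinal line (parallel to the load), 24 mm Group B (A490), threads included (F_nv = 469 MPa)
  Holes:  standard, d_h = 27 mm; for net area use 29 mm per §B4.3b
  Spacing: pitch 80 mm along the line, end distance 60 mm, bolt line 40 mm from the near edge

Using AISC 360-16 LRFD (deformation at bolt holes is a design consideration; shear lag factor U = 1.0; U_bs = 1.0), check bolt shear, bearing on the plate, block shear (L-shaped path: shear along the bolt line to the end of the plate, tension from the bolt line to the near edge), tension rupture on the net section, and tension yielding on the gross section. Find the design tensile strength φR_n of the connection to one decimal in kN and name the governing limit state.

Bolt shear: A_b = π(24)²/4 = 452.39 mm². φR_n = 0.75 × 469 × 452.39 × 3 × 1 = 477.4 kN.
Bearing (6 mm plate, F_u = 450 MPa): end bolts L_c = 60 − 27/2 = 46.5, R_n = min(1.2×46.5×6×450, 2.4×24×6×450) = 150.66 kN/bolt; interior L_c = 80 − 27 = 53, R_n = 155.52 kN/bolt. φR_n = 0.75 × (1×150.66 + 2×155.52) = 346.3 kN.
Block shear: shear path 1×[60+2×80] = 1×220 mm, A_gv = 1320, A_nv = 1×(220 − 2.5×29)×6 = 885 mm²; tension to near edge: (40 − 0.5×29)×6 = 153 mm². R_n = min(0.6×450×885, 0.6×345×1320) + 1.0×450×153 = min(238.95, 273.24) + 68.85 = 307.8 kN. φR_n = 0.75 × 307.8 = 230.9 kN.
Tension rupture (net): A_n = (183 − 1×29)×6 = 924 mm² (U = 1.0, A_e = A_n). φR_n = 0.75 × 450 × 924 = 311.9 kN.
Tension yield (gross): A_g = 183×6 = 1098 mm². φR_n = 0.90 × 345 × 1098 = 340.9 kN.
Governing: min(477.4, 346.3, 230.9, 311.9, 340.9) = 230.9 kN → block shear.

230.9 kN (block shear governs)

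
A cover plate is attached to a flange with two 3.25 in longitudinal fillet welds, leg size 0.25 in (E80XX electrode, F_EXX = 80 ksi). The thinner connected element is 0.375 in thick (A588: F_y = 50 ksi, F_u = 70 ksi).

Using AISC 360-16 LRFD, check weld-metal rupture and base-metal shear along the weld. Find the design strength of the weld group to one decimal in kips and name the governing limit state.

41.4 kips (weld metal governs)

Weld metal: throat = 0.707×0.25 = 0.17675 in, L = 2×3.25 = 6.5 in. φR_n = 0.75 × 0.6 × 80 × 0.17675 × 6.5 = 41.4 kips.
Base metal shear (0.375 in plate): yield φR_n = 1.0×0.6×50×0.375×6.5 = 73.1 kips; rupture φR_n = 0.75×0.6×70×0.375×6.5 = 76.8 kips; take 73.1 kips (yield).
Governing: min(41.4, 73.1) = 41.4 kips → weld metal.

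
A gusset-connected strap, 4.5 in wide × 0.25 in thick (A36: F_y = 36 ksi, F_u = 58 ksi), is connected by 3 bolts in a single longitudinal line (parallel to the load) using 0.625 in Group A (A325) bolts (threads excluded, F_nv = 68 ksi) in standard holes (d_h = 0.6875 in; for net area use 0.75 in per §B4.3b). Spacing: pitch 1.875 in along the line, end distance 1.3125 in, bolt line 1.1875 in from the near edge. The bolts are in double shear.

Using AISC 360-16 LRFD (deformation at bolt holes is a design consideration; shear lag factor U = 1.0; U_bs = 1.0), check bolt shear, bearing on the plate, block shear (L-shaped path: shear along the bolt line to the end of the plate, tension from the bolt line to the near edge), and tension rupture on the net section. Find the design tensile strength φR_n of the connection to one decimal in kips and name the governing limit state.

Bolt shear: A_b = π(0.625)²/4 = 0.3068 in². φR_n = 0.75 × 68 × 0.3068 × 3 × 2 = 93.9 kips.
Bearing (0.25 in plate, F_u = 58 ksi): end bolts L_c = 1.3125 − 0.6875/2 = 0.96875, R_n = min(1.2×0.96875×0.25×58, 2.4×0.625×0.25×58) = 16.856 kips/bolt; interior L_c = 1.875 − 0.6875 = 1.1875, R_n = 20.663 kips/bolt. φR_n = 0.75 × (1×16.856 + 2×20.663) = 43.6 kips.
Block shear: shear path 1×[1.3125+2×1.875] = 1×5.0625 in, A_gv = 1.2656, A_nv = 1×(5.0625 − 2.5×0.75)×0.25 = 0.79688 in²; tension to near edge: (1.1875 − 0.5×0.75)×0.25 = 0.20313 in². R_n = min(0.6×58×0.79688, 0.6×36×1.2656) + 1.0×58×0.20313 = min(27.731, 27.337) + 11.782 = 39.119 kips. φR_n = 0.75 × 39.119 = 29.3 kips.
Tension rupture (net): A_n = (4.5 − 1×0.75)×0.25 = 0.9375 in² (U = 1.0, A_e = A_n). φR_n = 0.75 × 58 × 0.9375 = 40.8 kips.
Governing: min(93.9, 43.6, 29.3, 40.8) = 29.3 kips → block shear.

29.3 kips (block shear governs)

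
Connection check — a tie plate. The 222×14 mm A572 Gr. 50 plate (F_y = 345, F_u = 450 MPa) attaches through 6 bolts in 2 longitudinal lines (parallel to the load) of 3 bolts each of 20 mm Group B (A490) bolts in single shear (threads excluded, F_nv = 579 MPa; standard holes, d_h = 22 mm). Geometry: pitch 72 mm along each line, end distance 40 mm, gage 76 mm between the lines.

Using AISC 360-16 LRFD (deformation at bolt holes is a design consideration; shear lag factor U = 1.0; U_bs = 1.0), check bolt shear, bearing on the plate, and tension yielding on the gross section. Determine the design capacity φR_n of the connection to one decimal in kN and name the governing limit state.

Bolt shear: A_b = π(20)²/4 = 314.16 mm². φR_n = 0.75 × 579 × 314.16 × 6 × 1 = 818.5 kN.
Bearing (14 mm plate, F_u = 450 MPa): end bolts L_c = 40 − 22/2 = 29, R_n = min(1.2×29×14×450, 2.4×20×14×450) = 219.24 kN/bolt; interior L_c = 72 − 22 = 50, R_n = 302.4 kN/bolt. φR_n = 0.75 × (2×219.24 + 4×302.4) = 1236.1 kN.
Tension yield (gross): A_g = 222×14 = 3108 mm². φR_n = 0.90 × 345 × 3108 = 965.0 kN.
Governing: min(818.5, 1236.1, 965.0) = 818.5 kN → bolt shear.

818.5 kN (bolt shear governs)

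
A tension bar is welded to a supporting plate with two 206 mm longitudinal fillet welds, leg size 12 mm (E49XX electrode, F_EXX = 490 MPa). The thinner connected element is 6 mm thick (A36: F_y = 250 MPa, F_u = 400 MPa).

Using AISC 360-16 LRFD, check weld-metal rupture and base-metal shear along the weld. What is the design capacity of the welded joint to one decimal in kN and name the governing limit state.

370.8 kN (base-metal shear governs)

Weld metal: throat = 0.707×12 = 8.484 mm, L = 2×206 = 412 mm. φR_n = 0.75 × 0.6 × 490 × 8.484 × 412 = 770.7 kN.
Base metal shear (6 mm plate): yield φR_n = 1.0×0.6×250×6×412 = 370.8 kN; rupture φR_n = 0.75×0.6×400×6×412 = 445.0 kN; take 370.8 kN (yield).
Governing: min(770.7, 370.8) = 370.8 kN → base-metal shear.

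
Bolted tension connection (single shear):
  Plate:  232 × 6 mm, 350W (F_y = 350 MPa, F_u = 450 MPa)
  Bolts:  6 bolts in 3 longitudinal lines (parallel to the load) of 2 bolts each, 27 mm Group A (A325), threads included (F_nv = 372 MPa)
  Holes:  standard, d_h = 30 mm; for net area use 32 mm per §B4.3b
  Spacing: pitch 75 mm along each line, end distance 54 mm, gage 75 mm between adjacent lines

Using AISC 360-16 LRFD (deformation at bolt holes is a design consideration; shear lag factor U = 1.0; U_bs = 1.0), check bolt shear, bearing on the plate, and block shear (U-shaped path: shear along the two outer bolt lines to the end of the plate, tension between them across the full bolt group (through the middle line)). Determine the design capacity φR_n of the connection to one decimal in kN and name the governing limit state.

Bolt shear: A_b = π(27)²/4 = 572.56 mm². φR_n = 0.75 × 372 × 572.56 × 6 × 1 = 958.5 kN.
Bearing (6 mm plate, F_u = 450 MPa): end bolts L_c = 54 − 30/2 = 39, R_n = min(1.2×39×6×450, 2.4×27×6×450) = 126.36 kN/bolt; interior L_c = 75 − 30 = 45, R_n = 145.8 kN/bolt. φR_n = 0.75 × (3×126.36 + 3×145.8) = 612.4 kN.
Block shear: shear path 2×[54+1×75] = 2×129 mm, A_gv = 1548, A_nv = 2×(129 − 1.5×32)×6 = 972 mm²; tension across gage: (150 − 2×32)×6 = 516 mm². R_n = min(0.6×450×972, 0.6×350×1548) + 1.0×450×516 = min(262.44, 325.08) + 232.2 = 494.64 kN. φR_n = 0.75 × 494.64 = 371.0 kN.
Governing: min(958.5, 612.4, 371.0) = 371.0 kN → block shear.

371.0 kN (block shear governs)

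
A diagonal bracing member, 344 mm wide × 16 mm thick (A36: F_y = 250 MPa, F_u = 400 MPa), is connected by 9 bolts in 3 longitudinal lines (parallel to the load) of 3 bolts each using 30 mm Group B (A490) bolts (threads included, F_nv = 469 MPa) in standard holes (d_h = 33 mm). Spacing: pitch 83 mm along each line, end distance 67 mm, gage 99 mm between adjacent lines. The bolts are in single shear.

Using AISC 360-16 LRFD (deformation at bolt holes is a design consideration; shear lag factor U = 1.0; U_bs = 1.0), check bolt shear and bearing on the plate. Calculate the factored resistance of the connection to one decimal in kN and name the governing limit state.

2237.7 kN (bolt shear governs)

Bolt shear: A_b = π(30)²/4 = 706.86 mm². φR_n = 0.75 × 469 × 706.86 × 9 × 1 = 2237.7 kN.
Bearing (16 mm plate, F_u = 400 MPa): end bolts L_c = 67 − 33/2 = 50.5, R_n = min(1.2×50.5×16×400, 2.4×30×16×400) = 387.84 kN/bolt; interior L_c = 83 − 33 = 50, R_n = 384 kN/bolt. φR_n = 0.75 × (3×387.84 + 6×384) = 2600.6 kN.
Governing: min(2237.7, 2600.6) = 2237.7 kN → bolt shear.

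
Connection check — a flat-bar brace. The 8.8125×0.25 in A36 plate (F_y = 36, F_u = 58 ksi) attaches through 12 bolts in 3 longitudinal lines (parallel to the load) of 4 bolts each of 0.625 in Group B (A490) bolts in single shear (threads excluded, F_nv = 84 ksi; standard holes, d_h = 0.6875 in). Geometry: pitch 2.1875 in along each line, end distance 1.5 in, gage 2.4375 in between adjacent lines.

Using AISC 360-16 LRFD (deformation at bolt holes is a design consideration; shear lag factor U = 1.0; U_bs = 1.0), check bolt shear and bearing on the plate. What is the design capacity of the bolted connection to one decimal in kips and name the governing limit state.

Bolt shear: A_b = π(0.625)²/4 = 0.3068 in². φR_n = 0.75 × 84 × 0.3068 × 12 × 1 = 231.9 kips.
Bearing (0.25 in plate, F_u = 58 ksi): end bolts L_c = 1.5 − 0.6875/2 = 1.15625, R_n = min(1.2×1.15625×0.25×58, 2.4×0.625×0.25×58) = 20.119 kips/bolt; interior L_c = 2.1875 − 0.6875 = 1.5, R_n = 21.75 kips/bolt. φR_n = 0.75 × (3×20.119 + 9×21.75) = 192.1 kips.
Governing: min(231.9, 192.1) = 192.1 kips → bearing.

192.1 kips (bearing governs)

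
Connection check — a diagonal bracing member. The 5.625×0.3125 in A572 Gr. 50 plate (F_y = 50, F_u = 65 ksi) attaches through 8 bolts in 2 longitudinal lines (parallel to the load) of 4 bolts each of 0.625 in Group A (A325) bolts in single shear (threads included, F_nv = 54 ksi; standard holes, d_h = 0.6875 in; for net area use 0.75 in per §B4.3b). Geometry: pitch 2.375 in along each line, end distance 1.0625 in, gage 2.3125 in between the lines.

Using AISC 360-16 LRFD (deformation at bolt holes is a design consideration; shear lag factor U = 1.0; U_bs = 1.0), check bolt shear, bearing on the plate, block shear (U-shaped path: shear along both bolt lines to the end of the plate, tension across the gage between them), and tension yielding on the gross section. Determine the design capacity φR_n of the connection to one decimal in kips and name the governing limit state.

Bolt shear: A_b = π(0.625)²/4 = 0.3068 in². φR_n = 0.75 × 54 × 0.3068 × 8 × 1 = 99.4 kips.
Bearing (0.3125 in plate, F_u = 65 ksi): end bolts L_c = 1.0625 − 0.6875/2 = 0.71875, R_n = min(1.2×0.71875×0.3125×65, 2.4×0.625×0.3125×65) = 17.52 kips/bolt; interior L_c = 2.375 − 0.6875 = 1.6875, R_n = 30.469 kips/bolt. φR_n = 0.75 × (2×17.52 + 6×30.469) = 163.4 kips.
Block shear: shear path 2×[1.0625+3×2.375] = 2×8.1875 in, A_gv = 5.1172, A_nv = 2×(8.1875 − 3.5×0.75)×0.3125 = 3.4766 in²; tension across gage: (2.3125 − 1×0.75)×0.3125 = 0.48828 in². R_n = min(0.6×65×3.4766, 0.6×50×5.1172) + 1.0×65×0.48828 = min(135.59, 153.52) + 31.738 = 167.33 kips. φR_n = 0.75 × 167.33 = 125.5 kips.
Tension yield (gross): A_g = 5.625×0.3125 = 1.7578 in². φR_n = 0.90 × 50 × 1.7578 = 79.1 kips.
Governing: min(99.4, 163.4, 125.5, 79.1) = 79.1 kips → gross-section yield.

79.1 kips (gross-section yield governs)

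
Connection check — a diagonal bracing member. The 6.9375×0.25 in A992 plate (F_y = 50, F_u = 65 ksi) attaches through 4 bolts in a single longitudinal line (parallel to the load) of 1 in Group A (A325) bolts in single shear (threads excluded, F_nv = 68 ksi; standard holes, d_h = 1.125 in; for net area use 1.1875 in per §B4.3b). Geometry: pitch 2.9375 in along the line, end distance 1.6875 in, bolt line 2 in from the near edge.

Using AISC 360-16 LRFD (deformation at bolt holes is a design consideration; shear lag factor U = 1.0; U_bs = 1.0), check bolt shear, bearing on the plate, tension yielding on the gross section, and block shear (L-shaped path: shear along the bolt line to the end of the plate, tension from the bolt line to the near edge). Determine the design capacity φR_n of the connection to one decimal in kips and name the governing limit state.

Bolt shear: A_b = π(1)²/4 = 0.7854 in². φR_n = 0.75 × 68 × 0.7854 × 4 × 1 = 160.2 kips.
Bearing (0.25 in plate, F_u = 65 ksi): end bolts L_c = 1.6875 − 1.125/2 = 1.125, R_n = min(1.2×1.125×0.25×65, 2.4×1×0.25×65) = 21.938 kips/bolt; interior L_c = 2.9375 − 1.125 = 1.8125, R_n = 35.344 kips/bolt. φR_n = 0.75 × (1×21.938 + 3×35.344) = 96.0 kips.
Tension yield (gross): A_g = 6.9375×0.25 = 1.7344 in². φR_n = 0.90 × 50 × 1.7344 = 78.0 kips.
Block shear: shear path 1×[1.6875+3×2.9375] = 1×10.5 in, A_gv = 2.625, A_nv = 1×(10.5 − 3.5×1.1875)×0.25 = 1.5859 in²; tension to near edge: (2 − 0.5×1.1875)×0.25 = 0.35156 in². R_n = min(0.6×65×1.5859, 0.6×50×2.625) + 1.0×65×0.35156 = min(61.85, 78.75) + 22.851 = 84.701 kips. φR_n = 0.75 × 84.701 = 63.5 kips.
Governing: min(160.2, 96.0, 78.0, 63.5) = 63.5 kips → block shear.

63.5 kips (block shear governs)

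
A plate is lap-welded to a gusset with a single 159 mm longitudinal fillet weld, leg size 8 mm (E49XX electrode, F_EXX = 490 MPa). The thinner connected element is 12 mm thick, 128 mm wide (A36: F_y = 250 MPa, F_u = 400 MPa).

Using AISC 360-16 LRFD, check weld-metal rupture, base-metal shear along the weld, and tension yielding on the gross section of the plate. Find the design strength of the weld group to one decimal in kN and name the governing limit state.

198.3 kN (weld metal governs)

Weld metal: throat = 0.707×8 = 5.656 mm, L = 159 mm. φR_n = 0.75 × 0.6 × 490 × 5.656 × 159 = 198.3 kN.
Base metal shear (12 mm plate): yield φR_n = 1.0×0.6×250×12×159 = 286.2 kN; rupture φR_n = 0.75×0.6×400×12×159 = 343.4 kN; take 286.2 kN (yield).
Tension yield (gross): A_g = 128×12 = 1536 mm². φR_n = 0.90 × 250 × 1536 = 345.6 kN.
Governing: min(198.3, 286.2, 345.6) = 198.3 kN → weld metal.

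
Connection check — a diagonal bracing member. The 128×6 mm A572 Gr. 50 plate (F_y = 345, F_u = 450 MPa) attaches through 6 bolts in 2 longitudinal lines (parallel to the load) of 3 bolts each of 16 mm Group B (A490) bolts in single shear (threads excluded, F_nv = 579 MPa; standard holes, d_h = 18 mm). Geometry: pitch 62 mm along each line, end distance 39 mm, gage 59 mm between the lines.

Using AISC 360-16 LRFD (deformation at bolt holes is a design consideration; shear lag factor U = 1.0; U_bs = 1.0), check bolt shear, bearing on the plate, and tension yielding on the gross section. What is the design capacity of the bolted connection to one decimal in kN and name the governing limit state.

238.5 kN (gross-section yield governs)

Bolt shear: A_b = π(16)²/4 = 201.06 mm². φR_n = 0.75 × 579 × 201.06 × 6 × 1 = 523.9 kN.
Bearing (6 mm plate, F_u = 450 MPa): end bolts L_c = 39 − 18/2 = 30, R_n = min(1.2×30×6×450, 2.4×16×6×450) = 97.2 kN/bolt; interior L_c = 62 − 18 = 44, R_n = 103.68 kN/bolt. φR_n = 0.75 × (2×97.2 + 4×103.68) = 456.8 kN.
Tension yield (gross): A_g = 128×6 = 768 mm². φR_n = 0.90 × 345 × 768 = 238.5 kN.
Governing: min(523.9, 456.8, 238.5) = 238.5 kN → gross-section yield.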